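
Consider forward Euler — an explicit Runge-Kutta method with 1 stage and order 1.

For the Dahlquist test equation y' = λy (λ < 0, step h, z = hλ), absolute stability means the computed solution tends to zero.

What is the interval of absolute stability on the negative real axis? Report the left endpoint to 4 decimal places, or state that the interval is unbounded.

Test eqn y'=λy, z=hλ:
  order 1, 1-stage ⇒ R(z)=1+z
  (e.g. R(-1.18)=-0.18000, |R|=0.18000)

Solve |R(x)|<1 on ℝ⁻.
x=-1.18: |R|=0.1800
|R(-1.83)|=0.8300 |R(-1.58)|=0.5800 |R(-0.68)|=0.3200
Bisect:
  x_lo=-2.4974 |R|=1.4974  x_hi=-0.2663 |R|=0.7337
  mid=-1.38185 |R|=0.38185 →hi
  mid=-1.93963 |R|=0.93963 →hi
  mid=-2.21852 |R|=1.21852 →lo
  mid=-2.07908 |R|=1.07908 →lo
  mid=-2.00935 |R|=1.00935 →lo
  mid=-1.97449 |R|=0.97449 →hi
  mid=-1.99192 |R|=0.99192 →hi
  ...
  [-2.00009,-1.99996] ⇒ x*=-2.0000
Interval (-2.0000, 0).

z∈(-2.0000,0).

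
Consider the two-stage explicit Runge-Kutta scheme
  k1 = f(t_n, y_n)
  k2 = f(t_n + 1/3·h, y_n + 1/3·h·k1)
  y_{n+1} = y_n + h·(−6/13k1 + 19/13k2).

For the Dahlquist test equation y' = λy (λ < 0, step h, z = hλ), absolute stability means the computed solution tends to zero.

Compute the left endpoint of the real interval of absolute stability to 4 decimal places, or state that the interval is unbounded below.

left endpoint -2.0526.

Set f=λy, z=hλ:
  k1=λy_n ⇒ h·k1=z·y_n;  k2=λ(1+1/3z)y_n ⇒ h·k2=z(1+1/3z)y_n
  y_{n+1}/y_n = 1 − 6/13z + 19/13z(1+1/3z) = 1 + z + 19/39z²
  so R(z) = 1 + z + 19/39z².

Solve |R(x)|<1 on ℝ⁻.
x=-0.53: |R|=0.6068
R=1: x+19/39x²=0 ⇒ x=−39/19=-2.0526; min R=1−1/(4·19/39)=0.4868>−1
Confirm numerically:
  x=-1.638: |R|=0.66912 <1
  x=-1.263: |R|=0.51413 <1
  x=-1.024: |R|=0.48684 <1
  x=-2.323: |R|=1.30598 >1
  x=-2.214: |R|=1.17405 >1
  x=-2.201: |R|=1.15909 >1
So |R|<1 on (-2.0526, 0).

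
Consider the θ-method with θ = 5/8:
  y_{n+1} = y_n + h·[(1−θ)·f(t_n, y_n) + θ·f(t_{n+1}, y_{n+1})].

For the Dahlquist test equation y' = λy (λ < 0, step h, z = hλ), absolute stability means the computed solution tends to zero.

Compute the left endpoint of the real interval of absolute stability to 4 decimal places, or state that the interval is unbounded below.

interval (−∞, 0).

On y'=λy, z=hλ:
  y_{n+1} = y_n + z·[3/8·y_n + 5/8·y_{n+1}] ⇒ (1 − 5/8z)y_{n+1} = (1 + 3/8z)y_n
  Hence R(z) = (1 + 3/8z)/(1 − 5/8z).

Solve |R(x)|<1 on ℝ⁻.
x=-0.36: |R|=0.7061
x=-2: |R|=0.1111
x=-10: |R|=0.3793
x=-100: |R|=0.5748
θ=5/8≥1/2 ⇒ |1+3/8x|<|1−5/8x| ∀x<0 ⇒ stable on all of ℝ⁻.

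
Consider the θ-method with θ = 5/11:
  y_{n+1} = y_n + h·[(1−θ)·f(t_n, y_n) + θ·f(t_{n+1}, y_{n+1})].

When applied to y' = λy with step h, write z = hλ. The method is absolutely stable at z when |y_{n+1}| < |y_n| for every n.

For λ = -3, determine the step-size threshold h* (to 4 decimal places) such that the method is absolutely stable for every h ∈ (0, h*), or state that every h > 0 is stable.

(-22.0000,0); λ=-3 ⇒ h* = (22)/3 = 7.3333.

Set f=λy, z=hλ:
  y_{n+1} = y_n + z·[6/11·y_n + 5/11·y_{n+1}] ⇒ (1 − 5/11z)y_{n+1} = (1 + 6/11z)y_n
  ⇒ R(z) = (1 + 6/11z)/(1 − 5/11z).

Find x<0 with |R(x)|<1.
x=-1.75: |R|=0.0253
R=−1: 1+6/11x = −1+5/11x ⇒ -1/11x=2 ⇒ x=2/(-1/11)=-22.0000
Confirm numerically:
  x=-16.907: |R|=0.94669 <1
  x=-12.437: |R|=0.86933 <1
  x=-11.352: |R|=0.84286 <1
  x=-22.520: |R|=1.00421 >1
  x=-22.507: |R|=1.00410 >1
Stable set (-22.0000, 0).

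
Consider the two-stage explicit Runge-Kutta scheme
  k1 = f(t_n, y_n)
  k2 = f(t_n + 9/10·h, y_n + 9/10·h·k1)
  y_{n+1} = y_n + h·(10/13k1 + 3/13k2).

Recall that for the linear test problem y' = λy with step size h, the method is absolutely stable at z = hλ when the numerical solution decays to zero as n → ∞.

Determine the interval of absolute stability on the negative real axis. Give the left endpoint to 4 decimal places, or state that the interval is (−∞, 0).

Test eqn y'=λy, z=hλ:
  k1=λy_n ⇒ h·k1=z·y_n;  k2=λ(1+9/10z)y_n ⇒ h·k2=z(1+9/10z)y_n
  y_{n+1}/y_n = 1 + 10/13z + 3/13z(1+9/10z) = 1 + z + 27/130z²
  so R(z) = 1 + z + 27/130z².

Solve |R(x)|<1 on ℝ⁻.
x=-0.76: |R|=0.3600
R=1: x+27/130x²=0 ⇒ x=−130/27=-4.8148; min R=1−1/(4·27/130)=-0.2037>−1
Confirm numerically:
  x=-3.584: |R|=0.08382 <1
  x=-2.283: |R|=0.20049 <1
  x=-2.008: |R|=0.17057 <1
  x=-5.390: |R|=1.64390 >1
  x=-5.140: |R|=1.34715 >1
So |R|<1 on (-4.8148, 0).

(-4.8148, 0).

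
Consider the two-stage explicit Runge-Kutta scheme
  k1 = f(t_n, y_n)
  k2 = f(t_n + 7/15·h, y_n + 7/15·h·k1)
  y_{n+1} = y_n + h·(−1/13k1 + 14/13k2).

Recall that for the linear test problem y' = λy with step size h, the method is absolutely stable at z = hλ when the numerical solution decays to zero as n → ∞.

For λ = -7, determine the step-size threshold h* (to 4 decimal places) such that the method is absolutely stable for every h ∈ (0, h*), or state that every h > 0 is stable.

(-1.9898,0); λ=-7 ⇒ h* = (195/98)/7 = 0.2843.

With y'=λy (z=hλ):
  k1=λy_n ⇒ h·k1=z·y_n;  k2=λ(1+7/15z)y_n ⇒ h·k2=z(1+7/15z)y_n
  y_{n+1}/y_n = 1 − 1/13z + 14/13z(1+7/15z) = 1 + z + 98/195z²
  R(z) = 1 + z + 98/195z².

Solve |R(x)|<1 on ℝ⁻.
x=-0.53: |R|=0.6112
R=1: x+98/195x²=0 ⇒ x=−195/98=-1.9898; min R=1−1/(4·98/195)=0.5026>−1
Confirm numerically:
  x=-1.803: |R|=0.83074 <1
  x=-1.049: |R|=0.50402 <1
  x=-0.923: |R|=0.50515 <1
  x=-2.448: |R|=1.56372 >1
  x=-2.334: |R|=1.40375 >1
So |R|<1 on (-1.9898, 0).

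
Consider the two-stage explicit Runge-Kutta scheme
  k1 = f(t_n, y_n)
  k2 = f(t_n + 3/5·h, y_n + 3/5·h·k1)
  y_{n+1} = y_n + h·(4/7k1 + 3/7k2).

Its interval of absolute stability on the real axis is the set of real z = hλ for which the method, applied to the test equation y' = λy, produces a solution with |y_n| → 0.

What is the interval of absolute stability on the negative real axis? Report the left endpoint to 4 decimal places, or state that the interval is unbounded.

z∈(-3.8889,0).

On y'=λy, z=hλ:
  k1=λy_n ⇒ h·k1=z·y_n;  k2=λ(1+3/5z)y_n ⇒ h·k2=z(1+3/5z)y_n
  y_{n+1}/y_n = 1 + 4/7z + 3/7z(1+3/5z) = 1 + z + 9/35z²
  ⇒ R(z) = 1 + z + 9/35z².

Need |R(x)|<1, x<0.
x=-0.85: |R|=0.3358
R=1: x+9/35x²=0 ⇒ x=−35/9=-3.8889; min R=1−1/(4·9/35)=0.0278>−1
Confirm numerically:
  x=-3.167: |R|=0.41211 <1
  x=-2.680: |R|=0.16690 <1
  x=-2.614: |R|=0.14306 <1
  x=-2.554: |R|=0.12332 <1
  x=-4.221: |R|=1.36047 >1
  x=-4.187: |R|=1.32096 >1
Stable set (-3.8889, 0).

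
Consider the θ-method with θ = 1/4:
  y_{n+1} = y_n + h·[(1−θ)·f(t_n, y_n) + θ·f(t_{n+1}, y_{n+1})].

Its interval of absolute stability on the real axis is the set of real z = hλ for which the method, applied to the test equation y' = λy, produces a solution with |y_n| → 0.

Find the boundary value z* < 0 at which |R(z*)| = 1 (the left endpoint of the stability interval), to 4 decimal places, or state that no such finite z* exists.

With y'=λy (z=hλ):
  y_{n+1} = y_n + z·[3/4·y_n + 1/4·y_{n+1}] ⇒ (1 − 1/4z)y_{n+1} = (1 + 3/4z)y_n
  Hence R(z) = (1 + 3/4z)/(1 − 1/4z).

Find x<0 with |R(x)|<1.
x=-0.66: |R|=0.4335
R=−1: 1+3/4x = −1+1/4x ⇒ -1/2x=2 ⇒ x=2/(-1/2)=-4.0000
Confirm numerically:
  x=-3.469: |R|=0.85781 <1
  x=-3.445: |R|=0.85091 <1
  x=-3.394: |R|=0.83608 <1
  x=-4.548: |R|=1.12822 >1
  x=-4.489: |R|=1.11521 >1
So |R|<1 on (-4.0000, 0).

z* = -4.0000.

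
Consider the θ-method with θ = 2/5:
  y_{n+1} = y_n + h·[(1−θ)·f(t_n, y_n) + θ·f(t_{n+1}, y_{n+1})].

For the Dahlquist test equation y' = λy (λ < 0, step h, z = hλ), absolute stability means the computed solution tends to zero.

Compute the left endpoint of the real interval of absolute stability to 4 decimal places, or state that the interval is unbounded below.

Set f=λy, z=hλ:
  y_{n+1} = y_n + z·[3/5·y_n + 2/5·y_{n+1}] ⇒ (1 − 2/5z)y_{n+1} = (1 + 3/5z)y_n
  so R(z) = (1 + 3/5z)/(1 − 2/5z).

Need |R(x)|<1, x<0.
x=-0.45: |R|=0.6186
R=−1: 1+3/5x = −1+2/5x ⇒ -1/5x=2 ⇒ x=2/(-1/5)=-10.0000
Confirm numerically:
  x=-8.582: |R|=0.93602 <1
  x=-6.332: |R|=0.79235 <1
  x=-5.040: |R|=0.67109 <1
  x=-10.534: |R|=1.02048 >1
  x=-10.335: |R|=1.01305 >1
  x=-10.147: |R|=1.00581 >1
Stable set (-10.0000, 0).

left endpoint -10.0000.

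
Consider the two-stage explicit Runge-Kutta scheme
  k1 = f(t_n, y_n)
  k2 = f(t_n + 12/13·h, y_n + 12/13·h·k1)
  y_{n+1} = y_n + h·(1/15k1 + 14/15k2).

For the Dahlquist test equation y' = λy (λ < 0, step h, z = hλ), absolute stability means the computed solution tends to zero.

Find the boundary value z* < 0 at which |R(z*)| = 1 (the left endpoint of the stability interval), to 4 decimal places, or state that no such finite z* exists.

left endpoint -1.1607.

With y'=λy (z=hλ):
  k1=λy_n ⇒ h·k1=z·y_n;  k2=λ(1+12/13z)y_n ⇒ h·k2=z(1+12/13z)y_n
  y_{n+1}/y_n = 1 + 1/15z + 14/15z(1+12/13z) = 1 + z + 56/65z²
  so R(z) = 1 + z + 56/65z².

Need |R(x)|<1, x<0.
x=-1.6: |R|=1.6055
R=1: x+56/65x²=0 ⇒ x=−65/56=-1.1607; min R=1−1/(4·56/65)=0.7098>−1
Confirm numerically:
  x=-0.988: |R|=0.85299 <1
  x=-0.943: |R|=0.82312 <1
  x=-0.938: |R|=0.82002 <1
  x=-0.650: |R|=0.71400 <1
  x=-1.675: |R|=1.74215 >1
  x=-1.659: |R|=1.71220 >1
  x=-1.266: |R|=1.11484 >1
So |R|<1 on (-1.1607, 0).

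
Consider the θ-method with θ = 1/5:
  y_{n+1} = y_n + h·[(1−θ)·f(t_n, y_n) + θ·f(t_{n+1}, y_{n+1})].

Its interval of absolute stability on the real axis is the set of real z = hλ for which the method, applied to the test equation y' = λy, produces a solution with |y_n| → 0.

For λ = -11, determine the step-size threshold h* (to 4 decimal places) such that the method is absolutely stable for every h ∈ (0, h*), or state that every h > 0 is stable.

(-3.3333,0); λ=-11 ⇒ h* = (10/3)/11 = 0.3030.

With y'=λy (z=hλ):
  y_{n+1} = y_n + z·[4/5·y_n + 1/5·y_{n+1}] ⇒ (1 − 1/5z)y_{n+1} = (1 + 4/5z)y_n
  so R(z) = (1 + 4/5z)/(1 − 1/5z).

Find x<0 with |R(x)|<1.
x=-0.65: |R|=0.4248
R=−1: 1+4/5x = −1+1/5x ⇒ -3/5x=2 ⇒ x=2/(-3/5)=-3.3333
Confirm numerically:
  x=-2.749: |R|=0.77378 <1
  x=-2.699: |R|=0.75283 <1
  x=-1.576: |R|=0.19830 <1
  x=-3.855: |R|=1.17674 >1
  x=-3.645: |R|=1.10816 >1
Interval (-3.3333, 0).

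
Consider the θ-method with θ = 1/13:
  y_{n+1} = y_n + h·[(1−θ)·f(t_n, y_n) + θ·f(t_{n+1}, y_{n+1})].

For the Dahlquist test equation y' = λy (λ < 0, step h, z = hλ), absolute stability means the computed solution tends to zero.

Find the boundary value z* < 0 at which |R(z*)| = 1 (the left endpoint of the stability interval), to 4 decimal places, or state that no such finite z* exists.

left endpoint -2.3636.

Test eqn y'=λy, z=hλ:
  y_{n+1} = y_n + z·[12/13·y_n + 1/13·y_{n+1}] ⇒ (1 − 1/13z)y_{n+1} = (1 + 12/13z)y_n
  so R(z) = (1 + 12/13z)/(1 − 1/13z).

Find x<0 with |R(x)|<1.
x=-1.08: |R|=0.0028
R=−1: 1+12/13x = −1+1/13x ⇒ -11/13x=2 ⇒ x=2/(-11/13)=-2.3636
Confirm numerically:
  x=-1.287: |R|=0.17106 <1
  x=-1.039: |R|=0.03789 <1
  x=-0.992: |R|=0.07833 <1
  x=-2.765: |R|=1.28005 >1
  x=-2.503: |R|=1.09888 >1
  x=-2.404: |R|=1.02882 >1
So |R|<1 on (-2.3636, 0).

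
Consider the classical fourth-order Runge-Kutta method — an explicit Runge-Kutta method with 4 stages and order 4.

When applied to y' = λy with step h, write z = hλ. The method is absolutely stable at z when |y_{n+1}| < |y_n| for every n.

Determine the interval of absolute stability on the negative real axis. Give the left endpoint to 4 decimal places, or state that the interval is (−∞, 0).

With y'=λy (z=hλ):
  order 4, 4-stage ⇒ R(z)=1+z+z^2/2+z^3/6+z^4/24
  (e.g. R(-1.06)=0.35590, |R|=0.35590)

Need |R(x)|<1, x<0.
x=-1.06: |R|=0.3559
|R(-2.05)|=0.3513 |R(-1.03)|=0.3652 |R(-0.51)|=0.6008
Bisect:
  x_lo=-3.6049 |R|=3.1216  x_hi=-0.3512 |R|=0.7039
  mid=-1.97804 |R|=0.32625 →hi
  mid=-2.79147 |R|=1.00935 →lo
  mid=-2.38475 |R|=0.54601 →hi
  mid=-2.58811 |R|=0.74120 →hi
  mid=-2.68979 |R|=0.86530 →hi
  mid=-2.74063 |R|=0.93472 →hi
  mid=-2.76605 |R|=0.97137 →hi
  ...
  [-2.78531,-2.78512] ⇒ x*=-2.7853
So |R|<1 on (-2.7853, 0).

z∈(-2.7853,0).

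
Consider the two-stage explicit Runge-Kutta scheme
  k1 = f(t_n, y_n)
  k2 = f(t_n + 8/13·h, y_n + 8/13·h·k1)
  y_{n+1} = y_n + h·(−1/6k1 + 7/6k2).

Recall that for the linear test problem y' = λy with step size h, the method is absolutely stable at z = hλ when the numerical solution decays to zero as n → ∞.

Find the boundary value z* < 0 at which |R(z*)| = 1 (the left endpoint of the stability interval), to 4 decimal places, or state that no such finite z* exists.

z* = -1.3929.

On y'=λy, z=hλ:
  k1=λy_n ⇒ h·k1=z·y_n;  k2=λ(1+8/13z)y_n ⇒ h·k2=z(1+8/13z)y_n
  y_{n+1}/y_n = 1 − 1/6z + 7/6z(1+8/13z) = 1 + z + 28/39z²
  Hence R(z) = 1 + z + 28/39z².

Boundary: |R(x)|=1, x<0.
x=-1.43: |R|=1.0381
R=1: x+28/39x²=0 ⇒ x=−39/28=-1.3929; min R=1−1/(4·28/39)=0.6518>−1
Confirm numerically:
  x=-1.286: |R|=0.90134 <1
  x=-1.266: |R|=0.88470 <1
  x=-0.912: |R|=0.68515 <1
  x=-1.937: |R|=1.75672 >1
  x=-1.716: |R|=1.39811 >1
  x=-1.601: |R|=1.23925 >1
Stable set (-1.3929, 0).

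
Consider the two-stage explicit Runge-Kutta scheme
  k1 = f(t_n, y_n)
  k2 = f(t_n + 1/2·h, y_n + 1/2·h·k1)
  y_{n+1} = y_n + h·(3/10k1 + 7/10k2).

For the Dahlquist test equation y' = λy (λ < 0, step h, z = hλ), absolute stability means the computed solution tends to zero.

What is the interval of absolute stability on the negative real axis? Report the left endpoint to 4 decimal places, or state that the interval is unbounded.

Test eqn y'=λy, z=hλ:
  k1=λy_n ⇒ h·k1=z·y_n;  k2=λ(1+1/2z)y_n ⇒ h·k2=z(1+1/2z)y_n
  y_{n+1}/y_n = 1 + 3/10z + 7/10z(1+1/2z) = 1 + z + 7/20z²
  so R(z) = 1 + z + 7/20z².

Need |R(x)|<1, x<0.
x=-0.78: |R|=0.4329
R=1: x+7/20x²=0 ⇒ x=−20/7=-2.8571; min R=1−1/(4·7/20)=0.2857>−1
Confirm numerically:
  x=-2.563: |R|=0.73614 <1
  x=-2.427: |R|=0.63462 <1
  x=-1.393: |R|=0.28616 <1
  x=-3.395: |R|=1.63911 >1
  x=-3.242: |R|=1.43670 >1
  x=-2.900: |R|=1.04350 >1
Interval (-2.8571, 0).

(-2.8571, 0).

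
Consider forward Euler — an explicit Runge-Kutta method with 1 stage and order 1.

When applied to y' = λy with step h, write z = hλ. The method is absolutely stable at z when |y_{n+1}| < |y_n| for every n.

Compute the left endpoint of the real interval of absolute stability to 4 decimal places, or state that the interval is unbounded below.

With y'=λy (z=hλ):
  order 1, 1-stage ⇒ R(z)=1+z
  (e.g. R(-0.32)=0.68000, |R|=0.68000)

Need |R(x)|<1, x<0.
x=-0.32: |R|=0.6800
|R(-2.33)|=1.3300 |R(-2.09)|=1.0900 |R(-1.1)|=0.1000
Bisect:
  x_lo=-2.4840 |R|=1.4840  x_hi=-0.2733 |R|=0.7267
  mid=-1.37867 |R|=0.37867 →hi
  mid=-1.93136 |R|=0.93136 →hi
  mid=-2.20770 |R|=1.20770 →lo
  mid=-2.06953 |R|=1.06953 →lo
  mid=-2.00045 |R|=1.00045 →lo
  mid=-1.96590 |R|=0.96590 →hi
  mid=-1.98318 |R|=0.98318 →hi
  mid=-1.99181 |R|=0.99181 →hi
  mid=-1.99613 |R|=0.99613 →hi
  ...
  [-2.00004,-1.99991] ⇒ x*=-2.0000
Stable set (-2.0000, 0).

left endpoint -2.0000.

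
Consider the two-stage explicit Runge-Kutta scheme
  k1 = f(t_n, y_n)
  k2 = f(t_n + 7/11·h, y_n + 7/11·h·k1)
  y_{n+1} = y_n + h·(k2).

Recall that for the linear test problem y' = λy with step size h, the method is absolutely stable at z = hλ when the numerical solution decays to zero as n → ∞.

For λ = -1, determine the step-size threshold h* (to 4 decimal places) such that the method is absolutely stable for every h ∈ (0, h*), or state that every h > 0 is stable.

(-1.5714,0); λ=-1 ⇒ h* = (11/7)/1 = 1.5714.

Test eqn y'=λy, z=hλ:
  k1=λy_n ⇒ h·k1=z·y_n;  k2=λ(1+7/11z)y_n ⇒ h·k2=z(1+7/11z)y_n
  y_{n+1}/y_n = 1 + z(1+7/11z) = 1 + z + 7/11z²
  Hence R(z) = 1 + z + 7/11z².

Boundary: |R(x)|=1, x<0.
x=-1.18: |R|=0.7061
R=1: x+7/11x²=0 ⇒ x=−11/7=-1.5714; min R=1−1/(4·7/11)=0.6071>−1
Confirm numerically:
  x=-1.409: |R|=0.85436 <1
  x=-1.064: |R|=0.65642 <1
  x=-0.949: |R|=0.62411 <1
  x=-0.750: |R|=0.60795 <1
  x=-1.947: |R|=1.46533 >1
  x=-1.806: |R|=1.26959 >1
  x=-1.775: |R|=1.22994 >1
Stable set (-1.5714, 0).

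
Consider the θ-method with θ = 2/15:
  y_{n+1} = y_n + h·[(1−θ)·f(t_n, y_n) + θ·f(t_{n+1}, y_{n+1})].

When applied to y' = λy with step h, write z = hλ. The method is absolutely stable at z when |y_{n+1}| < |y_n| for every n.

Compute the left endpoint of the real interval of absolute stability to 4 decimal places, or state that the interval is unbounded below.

Test eqn y'=λy, z=hλ:
  y_{n+1} = y_n + z·[13/15·y_n + 2/15·y_{n+1}] ⇒ (1 − 2/15z)y_{n+1} = (1 + 13/15z)y_n
  R(z) = (1 + 13/15z)/(1 − 2/15z).

Boundary: |R(x)|=1, x<0.
x=-1.03: |R|=0.0944
R=−1: 1+13/15x = −1+2/15x ⇒ -11/15x=2 ⇒ x=2/(-11/15)=-2.7273
Confirm numerically:
  x=-2.229: |R|=0.71832 <1
  x=-1.818: |R|=0.46330 <1
  x=-1.509: |R|=0.25624 <1
  x=-3.122: |R|=1.20439 >1
  x=-2.858: |R|=1.06941 >1
Stable set (-2.7273, 0).

left endpoint -2.7273.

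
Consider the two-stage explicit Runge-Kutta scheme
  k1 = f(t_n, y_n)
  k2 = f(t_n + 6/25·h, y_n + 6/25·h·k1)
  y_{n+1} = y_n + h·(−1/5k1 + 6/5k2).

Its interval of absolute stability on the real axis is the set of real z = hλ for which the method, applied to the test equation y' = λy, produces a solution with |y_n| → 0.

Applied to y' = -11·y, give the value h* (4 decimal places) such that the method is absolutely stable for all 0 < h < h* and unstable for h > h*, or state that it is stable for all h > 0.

(-3.4722,0); λ=-11 ⇒ h* = (125/36)/11 = 0.3157.

With y'=λy (z=hλ):
  k1=λy_n ⇒ h·k1=z·y_n;  k2=λ(1+6/25z)y_n ⇒ h·k2=z(1+6/25z)y_n
  y_{n+1}/y_n = 1 − 1/5z + 6/5z(1+6/25z) = 1 + z + 36/125z²
  R(z) = 1 + z + 36/125z².

Solve |R(x)|<1 on ℝ⁻.
x=-1.5: |R|=0.1480
R=1: x+36/125x²=0 ⇒ x=−125/36=-3.4722; min R=1−1/(4·36/125)=0.1319>−1
Confirm numerically:
  x=-3.086: |R|=0.65674 <1
  x=-2.521: |R|=0.30937 <1
  x=-2.062: |R|=0.16253 <1
  x=-1.624: |R|=0.13556 <1
  x=-3.850: |R|=1.41888 >1
  x=-3.818: |R|=1.38021 >1
  x=-3.774: |R|=1.32801 >1
So |R|<1 on (-3.4722, 0).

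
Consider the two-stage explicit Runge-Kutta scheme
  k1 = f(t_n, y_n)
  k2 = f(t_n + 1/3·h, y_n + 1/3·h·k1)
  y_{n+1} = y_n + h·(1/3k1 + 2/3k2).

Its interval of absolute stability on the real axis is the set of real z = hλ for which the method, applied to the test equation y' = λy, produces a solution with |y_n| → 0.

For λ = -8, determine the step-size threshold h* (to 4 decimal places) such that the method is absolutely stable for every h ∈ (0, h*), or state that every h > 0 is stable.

(-4.5000,0); λ=-8 ⇒ h* = (9/2)/8 = 0.5625.

Set f=λy, z=hλ:
  k1=λy_n ⇒ h·k1=z·y_n;  k2=λ(1+1/3z)y_n ⇒ h·k2=z(1+1/3z)y_n
  y_{n+1}/y_n = 1 + 1/3z + 2/3z(1+1/3z) = 1 + z + 2/9z²
  ⇒ R(z) = 1 + z + 2/9z².

Solve |R(x)|<1 on ℝ⁻.
x=-0.54: |R|=0.5248
R=1: x+2/9x²=0 ⇒ x=−9/2=-4.5000; min R=1−1/(4·2/9)=-0.1250>−1
Confirm numerically:
  x=-3.958: |R|=0.52328 <1
  x=-3.329: |R|=0.13372 <1
  x=-2.446: |R|=0.11646 <1
  x=-1.952: |R|=0.10527 <1
  x=-5.088: |R|=1.66483 >1
  x=-4.877: |R|=1.40858 >1
  x=-4.829: |R|=1.35305 >1
So |R|<1 on (-4.5000, 0).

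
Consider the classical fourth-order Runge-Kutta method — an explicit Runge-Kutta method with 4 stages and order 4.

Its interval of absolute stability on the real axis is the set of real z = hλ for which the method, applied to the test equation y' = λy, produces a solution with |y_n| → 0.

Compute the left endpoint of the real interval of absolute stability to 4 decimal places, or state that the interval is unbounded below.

Set f=λy, z=hλ:
  order 4, 4-stage ⇒ R(z)=1+z+z^2/2+z^3/6+z^4/24
  (e.g. R(-1.42)=0.28040, |R|=0.28040)

Find x<0 with |R(x)|<1.
x=-1.42: |R|=0.2804
|R(-2.41)|=0.5667 |R(-0.86)|=0.4266 |R(-0.68)|=0.5077
Bisect:
  x_lo=-3.1309 |R|=1.6589  x_hi=-0.3897 |R|=0.6773
  mid=-1.76030 |R|=0.28000 →hi
  mid=-2.44558 |R|=0.59752 →hi
  mid=-2.78822 |R|=1.00443 →lo
  mid=-2.61690 |R|=0.77442 →hi
  mid=-2.70256 |R|=0.88227 →hi
  mid=-2.74539 |R|=0.94149 →hi
  mid=-2.76681 |R|=0.97249 →hi
  mid=-2.77752 |R|=0.98834 →hi
  ...
  [-2.78538,-2.78521] ⇒ x*=-2.7853
Interval (-2.7853, 0).

z* = -2.7853.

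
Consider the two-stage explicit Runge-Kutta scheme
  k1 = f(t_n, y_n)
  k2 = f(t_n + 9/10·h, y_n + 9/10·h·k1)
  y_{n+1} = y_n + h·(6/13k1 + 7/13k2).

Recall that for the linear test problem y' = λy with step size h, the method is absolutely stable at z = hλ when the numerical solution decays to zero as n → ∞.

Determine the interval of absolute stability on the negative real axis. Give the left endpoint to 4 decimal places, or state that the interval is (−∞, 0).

Test eqn y'=λy, z=hλ:
  k1=λy_n ⇒ h·k1=z·y_n;  k2=λ(1+9/10z)y_n ⇒ h·k2=z(1+9/10z)y_n
  y_{n+1}/y_n = 1 + 6/13z + 7/13z(1+9/10z) = 1 + z + 63/130z²
  so R(z) = 1 + z + 63/130z².

Solve |R(x)|<1 on ℝ⁻.
x=-1.25: |R|=0.5072
R=1: x+63/130x²=0 ⇒ x=−130/63=-2.0635; min R=1−1/(4·63/130)=0.4841>−1
Confirm numerically:
  x=-1.272: |R|=0.51210 <1
  x=-1.184: |R|=0.49536 <1
  x=-1.171: |R|=0.49352 <1
  x=-2.584: |R|=1.65180 >1
  x=-2.135: |R|=1.07399 >1
  x=-2.114: |R|=1.05174 >1
Interval (-2.0635, 0).

z∈(-2.0635,0).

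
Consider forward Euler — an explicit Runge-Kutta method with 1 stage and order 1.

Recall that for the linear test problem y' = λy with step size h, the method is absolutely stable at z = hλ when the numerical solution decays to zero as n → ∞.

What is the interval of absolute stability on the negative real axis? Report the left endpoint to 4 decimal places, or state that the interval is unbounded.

z∈(-2.0000,0).

With y'=λy (z=hλ):
  order 1, 1-stage ⇒ R(z)=1+z
  (e.g. R(-0.42)=0.58000, |R|=0.58000)

Need |R(x)|<1, x<0.
x=-0.42: |R|=0.5800
|R(-1.88)|=0.8800 |R(-1.66)|=0.6600 |R(-0.78)|=0.2200
Bisect:
  x_lo=-2.3086 |R|=1.3086  x_hi=-0.2631 |R|=0.7369
  mid=-1.28588 |R|=0.28588 →hi
  mid=-1.79726 |R|=0.79726 →hi
  mid=-2.05295 |R|=1.05295 →lo
  mid=-1.92511 |R|=0.92511 →hi
  mid=-1.98903 |R|=0.98903 →hi
  mid=-2.02099 |R|=1.02099 →lo
  mid=-2.00501 |R|=1.00501 →lo
  mid=-1.99702 |R|=0.99702 →hi
  mid=-2.00102 |R|=1.00102 →lo
  mid=-1.99902 |R|=0.99902 →hi
  ...
  [-2.00002,-1.99989] ⇒ x*=-2.0000
Stable set (-2.0000, 0).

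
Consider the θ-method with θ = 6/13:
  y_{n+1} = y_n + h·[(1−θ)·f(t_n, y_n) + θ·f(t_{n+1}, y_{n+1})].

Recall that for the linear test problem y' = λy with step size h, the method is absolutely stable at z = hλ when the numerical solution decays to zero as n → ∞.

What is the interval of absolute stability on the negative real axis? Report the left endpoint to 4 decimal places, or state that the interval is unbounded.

(-26.0000, 0).

Test eqn y'=λy, z=hλ:
  y_{n+1} = y_n + z·[7/13·y_n + 6/13·y_{n+1}] ⇒ (1 − 6/13z)y_{n+1} = (1 + 7/13z)y_n
  Hence R(z) = (1 + 7/13z)/(1 − 6/13z).

Find x<0 with |R(x)|<1.
x=-1.31: |R|=0.1836
R=−1: 1+7/13x = −1+6/13x ⇒ -1/13x=2 ⇒ x=2/(-1/13)=-26.0000
Confirm numerically:
  x=-22.948: |R|=0.97975 <1
  x=-20.546: |R|=0.95998 <1
  x=-16.656: |R|=0.91726 <1
  x=-26.266: |R|=1.00156 >1
  x=-26.173: |R|=1.00102 >1
  x=-26.025: |R|=1.00015 >1
So |R|<1 on (-26.0000, 0).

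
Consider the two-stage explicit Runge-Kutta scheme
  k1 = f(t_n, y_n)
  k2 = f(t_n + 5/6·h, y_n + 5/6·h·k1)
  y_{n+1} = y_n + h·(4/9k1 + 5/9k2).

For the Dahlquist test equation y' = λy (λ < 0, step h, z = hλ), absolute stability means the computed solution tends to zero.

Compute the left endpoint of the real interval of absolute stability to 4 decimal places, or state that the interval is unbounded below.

left endpoint -2.1600.

Set f=λy, z=hλ:
  k1=λy_n ⇒ h·k1=z·y_n;  k2=λ(1+5/6z)y_n ⇒ h·k2=z(1+5/6z)y_n
  y_{n+1}/y_n = 1 + 4/9z + 5/9z(1+5/6z) = 1 + z + 25/54z²
  R(z) = 1 + z + 25/54z².

Find x<0 with |R(x)|<1.
x=-0.99: |R|=0.4637
R=1: x+25/54x²=0 ⇒ x=−54/25=-2.1600; min R=1−1/(4·25/54)=0.4600>−1
Confirm numerically:
  x=-2.135: |R|=0.97529 <1
  x=-1.862: |R|=0.74311 <1
  x=-1.646: |R|=0.60831 <1
  x=-2.636: |R|=1.58090 >1
  x=-2.287: |R|=1.13447 >1
  x=-2.217: |R|=1.05850 >1
Stable set (-2.1600, 0).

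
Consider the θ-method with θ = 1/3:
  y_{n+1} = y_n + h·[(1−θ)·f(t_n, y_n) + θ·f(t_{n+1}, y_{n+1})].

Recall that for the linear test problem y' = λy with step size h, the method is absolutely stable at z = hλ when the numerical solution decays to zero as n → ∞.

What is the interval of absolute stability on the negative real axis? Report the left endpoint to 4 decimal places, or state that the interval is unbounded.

(-6.0000, 0).

Set f=λy, z=hλ:
  y_{n+1} = y_n + z·[2/3·y_n + 1/3·y_{n+1}] ⇒ (1 − 1/3z)y_{n+1} = (1 + 2/3z)y_n
  Hence R(z) = (1 + 2/3z)/(1 − 1/3z).

Boundary: |R(x)|=1, x<0.
x=-1.67: |R|=0.0728
R=−1: 1+2/3x = −1+1/3x ⇒ -1/3x=2 ⇒ x=2/(-1/3)=-6.0000
Confirm numerically:
  x=-5.612: |R|=0.95495 <1
  x=-5.207: |R|=0.90338 <1
  x=-4.819: |R|=0.84896 <1
  x=-6.569: |R|=1.05946 >1
  x=-6.415: |R|=1.04408 >1
  x=-6.109: |R|=1.01197 >1
So |R|<1 on (-6.0000, 0).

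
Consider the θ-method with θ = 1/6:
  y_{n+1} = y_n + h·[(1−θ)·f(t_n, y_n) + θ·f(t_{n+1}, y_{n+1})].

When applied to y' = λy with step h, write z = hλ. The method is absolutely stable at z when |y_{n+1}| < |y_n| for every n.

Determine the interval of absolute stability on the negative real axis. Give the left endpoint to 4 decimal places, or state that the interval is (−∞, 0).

z∈(-3.0000,0).

Test eqn y'=λy, z=hλ:
  y_{n+1} = y_n + z·[5/6·y_n + 1/6·y_{n+1}] ⇒ (1 − 1/6z)y_{n+1} = (1 + 5/6z)y_n
  R(z) = (1 + 5/6z)/(1 − 1/6z).

Find x<0 with |R(x)|<1.
x=-1.03: |R|=0.1209
R=−1: 1+5/6x = −1+1/6x ⇒ -2/3x=2 ⇒ x=2/(-2/3)=-3.0000
Confirm numerically:
  x=-2.685: |R|=0.85492 <1
  x=-2.569: |R|=0.79881 <1
  x=-1.983: |R|=0.49042 <1
  x=-3.534: |R|=1.22404 >1
  x=-3.078: |R|=1.03437 >1
So |R|<1 on (-3.0000, 0).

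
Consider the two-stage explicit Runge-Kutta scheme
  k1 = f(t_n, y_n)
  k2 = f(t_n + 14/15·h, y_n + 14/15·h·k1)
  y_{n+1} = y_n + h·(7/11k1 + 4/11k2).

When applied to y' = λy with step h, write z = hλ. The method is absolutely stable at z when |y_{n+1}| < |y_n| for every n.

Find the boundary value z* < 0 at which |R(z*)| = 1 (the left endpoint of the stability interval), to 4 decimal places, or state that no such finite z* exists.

z* = -2.9464.

On y'=λy, z=hλ:
  k1=λy_n ⇒ h·k1=z·y_n;  k2=λ(1+14/15z)y_n ⇒ h·k2=z(1+14/15z)y_n
  y_{n+1}/y_n = 1 + 7/11z + 4/11z(1+14/15z) = 1 + z + 56/165z²
  so R(z) = 1 + z + 56/165z².

Boundary: |R(x)|=1, x<0.
x=-0.53: |R|=0.5653
R=1: x+56/165x²=0 ⇒ x=−165/56=-2.9464; min R=1−1/(4·56/165)=0.2634>−1
Confirm numerically:
  x=-2.767: |R|=0.83150 <1
  x=-2.285: |R|=0.48705 <1
  x=-1.787: |R|=0.29681 <1
  x=-1.741: |R|=0.28773 <1
  x=-3.451: |R|=1.59098 >1
  x=-3.223: |R|=1.30253 >1
  x=-3.186: |R|=1.25905 >1
Stable set (-2.9464, 0).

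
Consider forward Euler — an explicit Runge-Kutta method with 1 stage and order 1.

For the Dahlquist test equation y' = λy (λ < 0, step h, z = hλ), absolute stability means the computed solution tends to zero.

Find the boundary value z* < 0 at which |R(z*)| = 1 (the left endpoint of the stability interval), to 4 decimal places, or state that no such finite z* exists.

Test eqn y'=λy, z=hλ:
  order 1, 1-stage ⇒ R(z)=1+z
  (e.g. R(-0.86)=0.14000, |R|=0.14000)

Find x<0 with |R(x)|<1.
x=-0.86: |R|=0.1400
|R(-2.4)|=1.4000 |R(-1.28)|=0.2800 |R(-0.76)|=0.2400
Bisect:
  x_lo=-2.7886 |R|=1.7886  x_hi=-0.0924 |R|=0.9076
  mid=-1.44052 |R|=0.44052 →hi
  mid=-2.11458 |R|=1.11458 →lo
  mid=-1.77755 |R|=0.77755 →hi
  mid=-1.94607 |R|=0.94607 →hi
  mid=-2.03032 |R|=1.03032 →lo
  mid=-1.98819 |R|=0.98819 →hi
  mid=-2.00926 |R|=1.00926 →lo
  mid=-1.99873 |R|=0.99873 →hi
  mid=-2.00399 |R|=1.00399 →lo
  ...
  [-2.00004,-1.99988] ⇒ x*=-2.0000
Stable set (-2.0000, 0).

z* = -2.0000.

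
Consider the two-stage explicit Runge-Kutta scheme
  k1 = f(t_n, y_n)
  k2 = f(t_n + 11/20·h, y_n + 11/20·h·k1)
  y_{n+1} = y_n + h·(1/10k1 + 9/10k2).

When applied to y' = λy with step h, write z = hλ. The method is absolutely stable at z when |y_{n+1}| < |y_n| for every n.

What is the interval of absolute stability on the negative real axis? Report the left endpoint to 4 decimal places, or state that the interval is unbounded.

z∈(-2.0202,0).

With y'=λy (z=hλ):
  k1=λy_n ⇒ h·k1=z·y_n;  k2=λ(1+11/20z)y_n ⇒ h·k2=z(1+11/20z)y_n
  y_{n+1}/y_n = 1 + 1/10z + 9/10z(1+11/20z) = 1 + z + 99/200z²
  ⇒ R(z) = 1 + z + 99/200z².

Solve |R(x)|<1 on ℝ⁻.
x=-1.68: |R|=0.7171
R=1: x+99/200x²=0 ⇒ x=−200/99=-2.0202; min R=1−1/(4·99/200)=0.4949>−1
Confirm numerically:
  x=-1.419: |R|=0.57771 <1
  x=-1.382: |R|=0.56341 <1
  x=-1.155: |R|=0.50534 <1
  x=-2.562: |R|=1.68710 >1
  x=-2.290: |R|=1.30583 >1
Stable set (-2.0202, 0).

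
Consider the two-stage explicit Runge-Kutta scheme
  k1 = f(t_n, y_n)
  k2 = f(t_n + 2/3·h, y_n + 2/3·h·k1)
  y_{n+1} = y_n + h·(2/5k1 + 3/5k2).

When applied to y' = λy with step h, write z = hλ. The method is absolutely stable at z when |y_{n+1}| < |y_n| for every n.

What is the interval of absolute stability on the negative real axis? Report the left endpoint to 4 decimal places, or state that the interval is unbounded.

z∈(-2.5000,0).

On y'=λy, z=hλ:
  k1=λy_n ⇒ h·k1=z·y_n;  k2=λ(1+2/3z)y_n ⇒ h·k2=z(1+2/3z)y_n
  y_{n+1}/y_n = 1 + 2/5z + 3/5z(1+2/3z) = 1 + z + 2/5z²
  so R(z) = 1 + z + 2/5z².

Find x<0 with |R(x)|<1.
x=-0.4: |R|=0.6640
R=1: x+2/5x²=0 ⇒ x=−5/2=-2.5000; min R=1−1/(4·2/5)=0.3750>−1
Confirm numerically:
  x=-2.400: |R|=0.90400 <1
  x=-2.389: |R|=0.89393 <1
  x=-1.358: |R|=0.37967 <1
  x=-1.078: |R|=0.38683 <1
  x=-2.569: |R|=1.07090 >1
  x=-2.532: |R|=1.03241 >1
Interval (-2.5000, 0).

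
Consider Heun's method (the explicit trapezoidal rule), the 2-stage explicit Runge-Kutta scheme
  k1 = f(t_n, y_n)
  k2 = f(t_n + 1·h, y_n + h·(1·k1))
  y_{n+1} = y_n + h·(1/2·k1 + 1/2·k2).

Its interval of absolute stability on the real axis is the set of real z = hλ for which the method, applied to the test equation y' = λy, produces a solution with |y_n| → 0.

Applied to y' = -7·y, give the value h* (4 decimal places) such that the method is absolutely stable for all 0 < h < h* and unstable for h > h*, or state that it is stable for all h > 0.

On y'=λy, z=hλ:
  order 2, 2-stage ⇒ R(z)=1+z+z^2/2
  (e.g. R(-1.15)=0.51125, |R|=0.51125)

Need |R(x)|<1, x<0.
x=-1.15: |R|=0.5112
|R(-2.03)|=1.0304 |R(-1.31)|=0.5481 |R(-0.73)|=0.5364
Bisect:
  x_lo=-2.8049 |R|=2.1288  x_hi=-0.3731 |R|=0.6965
  mid=-1.58900 |R|=0.67346 →hi
  mid=-2.19693 |R|=1.21633 →lo
  mid=-1.89297 |R|=0.89869 →hi
  mid=-2.04495 |R|=1.04596 →lo
  mid=-1.96896 |R|=0.96944 →hi
  mid=-2.00695 |R|=1.00698 →lo
  mid=-1.98796 |R|=0.98803 →hi
  ...
  [-2.00013,-1.99998] ⇒ x*=-2.0000
Interval (-2.0000, 0).

(-2.0000,0); λ=-7 ⇒ h* = 0.2857.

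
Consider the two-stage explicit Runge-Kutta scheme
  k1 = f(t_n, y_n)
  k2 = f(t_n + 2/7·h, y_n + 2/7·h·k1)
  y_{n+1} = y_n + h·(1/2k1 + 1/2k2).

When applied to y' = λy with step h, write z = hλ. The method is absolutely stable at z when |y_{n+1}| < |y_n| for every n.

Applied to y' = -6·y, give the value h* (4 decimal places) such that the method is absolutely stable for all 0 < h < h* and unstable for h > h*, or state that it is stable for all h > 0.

(-7.0000,0); λ=-6 ⇒ h* = (7)/6 = 1.1667.

With y'=λy (z=hλ):
  k1=λy_n ⇒ h·k1=z·y_n;  k2=λ(1+2/7z)y_n ⇒ h·k2=z(1+2/7z)y_n
  y_{n+1}/y_n = 1 + 1/2z + 1/2z(1+2/7z) = 1 + z + 1/7z²
  ⇒ R(z) = 1 + z + 1/7z².

Find x<0 with |R(x)|<1.
x=-1.19: |R|=0.0123
R=1: x+1/7x²=0 ⇒ x=−7=-7.0000; min R=1−1/(4·1/7)=-0.7500>−1
Confirm numerically:
  x=-6.823: |R|=0.82748 <1
  x=-5.956: |R|=0.11171 <1
  x=-5.921: |R|=0.08732 <1
  x=-5.451: |R|=0.20623 <1
  x=-7.496: |R|=1.53115 >1
  x=-7.130: |R|=1.13241 >1
  x=-7.040: |R|=1.04023 >1
Stable set (-7.0000, 0).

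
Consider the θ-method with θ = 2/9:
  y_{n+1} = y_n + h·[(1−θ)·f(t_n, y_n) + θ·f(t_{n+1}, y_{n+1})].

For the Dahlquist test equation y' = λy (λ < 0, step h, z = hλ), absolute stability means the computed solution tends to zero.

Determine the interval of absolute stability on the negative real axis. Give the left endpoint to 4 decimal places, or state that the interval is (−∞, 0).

(-3.6000, 0).

With y'=λy (z=hλ):
  y_{n+1} = y_n + z·[7/9·y_n + 2/9·y_{n+1}] ⇒ (1 − 2/9z)y_{n+1} = (1 + 7/9z)y_n
  R(z) = (1 + 7/9z)/(1 − 2/9z).

Boundary: |R(x)|=1, x<0.
x=-1.01: |R|=0.1751
R=−1: 1+7/9x = −1+2/9x ⇒ -5/9x=2 ⇒ x=2/(-5/9)=-3.6000
Confirm numerically:
  x=-3.043: |R|=0.81539 <1
  x=-3.017: |R|=0.80611 <1
  x=-1.852: |R|=0.31203 <1
  x=-1.634: |R|=0.19873 <1
  x=-3.980: |R|=1.11203 >1
  x=-3.760: |R|=1.04843 >1
  x=-3.707: |R|=1.03259 >1
Interval (-3.6000, 0).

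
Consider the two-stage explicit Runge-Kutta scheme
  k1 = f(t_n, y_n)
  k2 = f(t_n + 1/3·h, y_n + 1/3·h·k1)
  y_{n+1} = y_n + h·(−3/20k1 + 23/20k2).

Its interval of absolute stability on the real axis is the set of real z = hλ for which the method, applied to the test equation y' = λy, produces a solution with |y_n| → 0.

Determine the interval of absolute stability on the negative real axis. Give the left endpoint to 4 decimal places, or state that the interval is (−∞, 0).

(-2.6087, 0).

On y'=λy, z=hλ:
  k1=λy_n ⇒ h·k1=z·y_n;  k2=λ(1+1/3z)y_n ⇒ h·k2=z(1+1/3z)y_n
  y_{n+1}/y_n = 1 − 3/20z + 23/20z(1+1/3z) = 1 + z + 23/60z²
  ⇒ R(z) = 1 + z + 23/60z².

Need |R(x)|<1, x<0.
x=-1.63: |R|=0.3885
R=1: x+23/60x²=0 ⇒ x=−60/23=-2.6087; min R=1−1/(4·23/60)=0.3478>−1
Confirm numerically:
  x=-2.344: |R|=0.76216 <1
  x=-2.315: |R|=0.73937 <1
  x=-1.745: |R|=0.42226 <1
  x=-2.722: |R|=1.11823 >1
  x=-2.708: |R|=1.10308 >1
Stable set (-2.6087, 0).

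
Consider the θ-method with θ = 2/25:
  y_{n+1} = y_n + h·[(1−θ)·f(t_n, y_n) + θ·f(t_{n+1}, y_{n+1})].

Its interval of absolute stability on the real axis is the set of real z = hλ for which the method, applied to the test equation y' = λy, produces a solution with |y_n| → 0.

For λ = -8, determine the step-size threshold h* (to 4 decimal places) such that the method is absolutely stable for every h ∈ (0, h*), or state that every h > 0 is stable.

(-2.3810,0); λ=-8 ⇒ h* = (50/21)/8 = 0.2976.

With y'=λy (z=hλ):
  y_{n+1} = y_n + z·[23/25·y_n + 2/25·y_{n+1}] ⇒ (1 − 2/25z)y_{n+1} = (1 + 23/25z)y_n
  ⇒ R(z) = (1 + 23/25z)/(1 − 2/25z).

Boundary: |R(x)|=1, x<0.
x=-0.42: |R|=0.5937
R=−1: 1+23/25x = −1+2/25x ⇒ -21/25x=2 ⇒ x=2/(-21/25)=-2.3810
Confirm numerically:
  x=-2.170: |R|=0.84901 <1
  x=-2.167: |R|=0.84683 <1
  x=-1.626: |R|=0.43884 <1
  x=-1.517: |R|=0.35282 <1
  x=-2.672: |R|=1.20142 >1
  x=-2.446: |R|=1.04570 >1
So |R|<1 on (-2.3810, 0).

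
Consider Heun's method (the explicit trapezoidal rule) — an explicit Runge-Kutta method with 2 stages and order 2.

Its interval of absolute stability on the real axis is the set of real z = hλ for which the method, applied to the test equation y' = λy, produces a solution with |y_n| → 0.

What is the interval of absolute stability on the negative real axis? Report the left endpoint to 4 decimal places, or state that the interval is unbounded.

(-2.0000, 0).

On y'=λy, z=hλ:
  order 2, 2-stage ⇒ R(z)=1+z+z^2/2
  (e.g. R(-1.79)=0.81205, |R|=0.81205)

Find x<0 with |R(x)|<1.
x=-1.79: |R|=0.8121
|R(-1.65)|=0.7112 |R(-1.36)|=0.5648 |R(-1.3)|=0.5450
Bisect:
  x_lo=-2.7795 |R|=2.0833  x_hi=-0.2943 |R|=0.7490
  mid=-1.53689 |R|=0.64413 →hi
  mid=-2.15820 |R|=1.17072 →lo
  mid=-1.84755 |R|=0.85917 →hi
  mid=-2.00288 |R|=1.00288 →lo
  mid=-1.92521 |R|=0.92801 →hi
  mid=-1.96405 |R|=0.96469 →hi
  mid=-1.98346 |R|=0.98360 →hi
  mid=-1.99317 |R|=0.99319 →hi
  mid=-1.99802 |R|=0.99803 →hi
  ...
  [-2.00015,-2.00000] ⇒ x*=-2.0000
Interval (-2.0000, 0).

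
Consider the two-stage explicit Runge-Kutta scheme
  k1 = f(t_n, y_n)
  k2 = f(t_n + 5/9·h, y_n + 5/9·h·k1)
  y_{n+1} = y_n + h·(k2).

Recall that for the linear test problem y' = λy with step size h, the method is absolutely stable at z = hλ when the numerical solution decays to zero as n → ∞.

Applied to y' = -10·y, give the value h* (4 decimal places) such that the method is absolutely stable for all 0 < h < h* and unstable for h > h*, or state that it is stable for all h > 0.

On y'=λy, z=hλ:
  k1=λy_n ⇒ h·k1=z·y_n;  k2=λ(1+5/9z)y_n ⇒ h·k2=z(1+5/9z)y_n
  y_{n+1}/y_n = 1 + z(1+5/9z) = 1 + z + 5/9z²
  Hence R(z) = 1 + z + 5/9z².

Find x<0 with |R(x)|<1.
x=-0.3: |R|=0.7500
R=1: x+5/9x²=0 ⇒ x=−9/5=-1.8000; min R=1−1/(4·5/9)=0.5500>−1
Confirm numerically:
  x=-1.393: |R|=0.68503 <1
  x=-0.997: |R|=0.55523 <1
  x=-0.860: |R|=0.55089 <1
  x=-2.387: |R|=1.77843 >1
  x=-2.017: |R|=1.24316 >1
Stable set (-1.8000, 0).

(-1.8000,0); λ=-10 ⇒ h* = (9/5)/10 = 0.1800.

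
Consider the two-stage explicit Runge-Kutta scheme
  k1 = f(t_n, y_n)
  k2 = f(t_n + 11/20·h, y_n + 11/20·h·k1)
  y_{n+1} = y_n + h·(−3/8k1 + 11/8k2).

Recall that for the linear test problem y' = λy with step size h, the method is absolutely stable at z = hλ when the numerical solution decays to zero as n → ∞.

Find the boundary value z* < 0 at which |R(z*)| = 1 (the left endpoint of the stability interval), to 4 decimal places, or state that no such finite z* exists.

On y'=λy, z=hλ:
  k1=λy_n ⇒ h·k1=z·y_n;  k2=λ(1+11/20z)y_n ⇒ h·k2=z(1+11/20z)y_n
  y_{n+1}/y_n = 1 − 3/8z + 11/8z(1+11/20z) = 1 + z + 121/160z²
  R(z) = 1 + z + 121/160z².

Boundary: |R(x)|=1, x<0.
x=-1.3: |R|=0.9781
R=1: x+121/160x²=0 ⇒ x=−160/121=-1.3223; min R=1−1/(4·121/160)=0.6694>−1
Confirm numerically:
  x=-1.136: |R|=0.83994 <1
  x=-0.870: |R|=0.70241 <1
  x=-0.559: |R|=0.67731 <1
  x=-1.837: |R|=1.71502 >1
  x=-1.526: |R|=1.23506 >1
  x=-1.460: |R|=1.15202 >1
Interval (-1.3223, 0).

left endpoint -1.3223.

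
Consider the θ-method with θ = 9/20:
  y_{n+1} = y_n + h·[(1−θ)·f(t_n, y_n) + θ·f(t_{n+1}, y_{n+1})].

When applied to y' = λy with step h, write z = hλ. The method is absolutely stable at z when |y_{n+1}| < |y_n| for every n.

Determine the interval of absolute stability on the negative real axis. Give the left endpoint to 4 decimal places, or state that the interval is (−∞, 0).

With y'=λy (z=hλ):
  y_{n+1} = y_n + z·[11/20·y_n + 9/20·y_{n+1}] ⇒ (1 − 9/20z)y_{n+1} = (1 + 11/20z)y_n
  Hence R(z) = (1 + 11/20z)/(1 − 9/20z).

Solve |R(x)|<1 on ℝ⁻.
x=-0.8: |R|=0.4118
R=−1: 1+11/20x = −1+9/20x ⇒ -1/10x=2 ⇒ x=2/(-1/10)=-20.0000
Confirm numerically:
  x=-17.602: |R|=0.97312 <1
  x=-15.995: |R|=0.95115 <1
  x=-13.953: |R|=0.91692 <1
  x=-20.467: |R|=1.00457 >1
  x=-20.226: |R|=1.00224 >1
So |R|<1 on (-20.0000, 0).

z∈(-20.0000,0).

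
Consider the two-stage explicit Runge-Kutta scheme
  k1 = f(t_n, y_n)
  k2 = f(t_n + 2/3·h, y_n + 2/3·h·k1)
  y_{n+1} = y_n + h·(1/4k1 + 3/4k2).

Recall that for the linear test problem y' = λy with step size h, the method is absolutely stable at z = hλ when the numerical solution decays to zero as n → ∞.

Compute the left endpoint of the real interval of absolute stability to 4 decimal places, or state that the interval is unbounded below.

z* = -2.0000.

With y'=λy (z=hλ):
  k1=λy_n ⇒ h·k1=z·y_n;  k2=λ(1+2/3z)y_n ⇒ h·k2=z(1+2/3z)y_n
  y_{n+1}/y_n = 1 + 1/4z + 3/4z(1+2/3z) = 1 + z + 1/2z²
  so R(z) = 1 + z + 1/2z².

Need |R(x)|<1, x<0.
x=-1.37: |R|=0.5685
R=1: x+1/2x²=0 ⇒ x=−2=-2.0000; min R=1−1/(4·1/2)=0.5000>−1
Confirm numerically:
  x=-1.942: |R|=0.94368 <1
  x=-1.690: |R|=0.73805 <1
  x=-1.247: |R|=0.53050 <1
  x=-1.206: |R|=0.52122 <1
  x=-2.577: |R|=1.74346 >1
  x=-2.088: |R|=1.09187 >1
So |R|<1 on (-2.0000, 0).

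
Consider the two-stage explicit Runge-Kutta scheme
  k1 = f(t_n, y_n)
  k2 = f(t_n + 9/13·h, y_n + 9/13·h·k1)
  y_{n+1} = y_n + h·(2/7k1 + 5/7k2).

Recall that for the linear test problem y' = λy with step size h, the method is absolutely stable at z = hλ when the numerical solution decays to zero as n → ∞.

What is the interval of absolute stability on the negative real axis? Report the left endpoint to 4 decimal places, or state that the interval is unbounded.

Test eqn y'=λy, z=hλ:
  k1=λy_n ⇒ h·k1=z·y_n;  k2=λ(1+9/13z)y_n ⇒ h·k2=z(1+9/13z)y_n
  y_{n+1}/y_n = 1 + 2/7z + 5/7z(1+9/13z) = 1 + z + 45/91z²
  Hence R(z) = 1 + z + 45/91z².

Find x<0 with |R(x)|<1.
x=-1.63: |R|=0.6839
R=1: x+45/91x²=0 ⇒ x=−91/45=-2.0222; min R=1−1/(4·45/91)=0.4944>−1
Confirm numerically:
  x=-1.957: |R|=0.93688 <1
  x=-1.573: |R|=0.65057 <1
  x=-1.463: |R|=0.59542 <1
  x=-2.506: |R|=1.59951 >1
  x=-2.123: |R|=1.10580 >1
So |R|<1 on (-2.0222, 0).

z∈(-2.0222,0).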